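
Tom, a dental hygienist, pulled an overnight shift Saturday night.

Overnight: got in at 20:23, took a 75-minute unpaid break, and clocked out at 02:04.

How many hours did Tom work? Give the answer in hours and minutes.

4 h 26 min

Overnight: 20:23 → midnight = 3 h 37 min; midnight → 02:04 = 2 h 4 min; span 5 h 41 min; less 75 min break → 4 h 26 min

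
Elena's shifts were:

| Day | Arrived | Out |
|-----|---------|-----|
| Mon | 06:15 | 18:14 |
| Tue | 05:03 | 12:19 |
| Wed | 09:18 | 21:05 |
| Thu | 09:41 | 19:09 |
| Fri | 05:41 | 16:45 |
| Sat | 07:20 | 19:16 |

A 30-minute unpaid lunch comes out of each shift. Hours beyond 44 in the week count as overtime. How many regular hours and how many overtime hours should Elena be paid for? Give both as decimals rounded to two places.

Regular 44.00 hours, overtime 16.50 hours

Mon: 06:15–18:14 = 11 h 59 min; less 30 min break → 11 h 29 min
Tue: 05:03–12:19 = 7 h 16 min; less 30 min break → 6 h 46 min
Wed: 09:18–21:05 = 11 h 47 min; less 30 min break → 11 h 17 min
Thu: 09:41–19:09 = 9 h 28 min; less 30 min break → 8 h 58 min
Fri: 05:41–16:45 = 11 h 4 min; less 30 min break → 10 h 34 min
Sat: 07:20–19:16 = 11 h 56 min; less 30 min break → 11 h 26 min
Total worked: 60 h 30 min = 60.50 h.
Threshold 44 h → overtime 16 h 30 min, regular 44 h 0 min.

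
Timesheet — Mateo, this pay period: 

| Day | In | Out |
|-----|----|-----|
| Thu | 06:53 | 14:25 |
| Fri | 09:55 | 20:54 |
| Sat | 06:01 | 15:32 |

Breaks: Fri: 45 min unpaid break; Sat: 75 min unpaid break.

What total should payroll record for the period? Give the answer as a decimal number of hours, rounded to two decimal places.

Thu: 06:53–14:25 = 7 h 32 min
Fri: 09:55–20:54 = 10 h 59 min; less 45 min break → 10 h 14 min
Sat: 06:01–15:32 = 9 h 31 min; less 75 min break → 8 h 16 min
Total: 7 h 32 min + 10 h 14 min + 8 h 16 min = 26 h 2 min.

26.03 hours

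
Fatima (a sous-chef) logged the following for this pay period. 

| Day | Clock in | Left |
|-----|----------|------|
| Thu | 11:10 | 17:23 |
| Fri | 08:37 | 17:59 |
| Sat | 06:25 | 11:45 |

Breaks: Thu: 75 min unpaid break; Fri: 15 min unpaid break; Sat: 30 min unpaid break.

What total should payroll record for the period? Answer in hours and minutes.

Thu: 11:10–17:23 = 6 h 13 min; less 75 min break → 4 h 58 min
Fri: 08:37–17:59 = 9 h 22 min; less 15 min break → 9 h 7 min
Sat: 06:25–11:45 = 5 h 20 min; less 30 min break → 4 h 50 min
Total: 4 h 58 min + 9 h 7 min + 4 h 50 min = 18 h 55 min.

18 h 55 min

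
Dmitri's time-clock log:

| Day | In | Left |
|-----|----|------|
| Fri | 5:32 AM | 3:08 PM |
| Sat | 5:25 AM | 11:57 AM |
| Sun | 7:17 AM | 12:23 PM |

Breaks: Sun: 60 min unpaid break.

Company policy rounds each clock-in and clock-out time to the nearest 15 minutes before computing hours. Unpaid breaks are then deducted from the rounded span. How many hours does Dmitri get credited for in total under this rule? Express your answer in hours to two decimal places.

Fri: in 5:32 AM→5:30 AM, out 3:08 PM→3:15 PM; 9 h 45 min
Sat: in 5:25 AM→5:30 AM, out 11:57 AM→12:00 PM; 6 h 30 min
Sun: in 7:17 AM→7:15 AM, out 12:23 PM→12:30 PM; 5 h 15 min − 60 min = 4 h 15 min
Total credited: 20 h 30 min.

20.50 hours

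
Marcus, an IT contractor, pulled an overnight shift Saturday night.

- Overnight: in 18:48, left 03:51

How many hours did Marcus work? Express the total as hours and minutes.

Overnight: 18:48 → midnight = 5 h 12 min; midnight → 03:51 = 3 h 51 min; span 9 h 3 min

9 h 3 min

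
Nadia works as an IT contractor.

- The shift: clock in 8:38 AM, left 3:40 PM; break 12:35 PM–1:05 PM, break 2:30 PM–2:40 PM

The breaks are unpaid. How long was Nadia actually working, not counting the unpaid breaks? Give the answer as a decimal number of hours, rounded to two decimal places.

The shift: 8:38 AM–3:40 PM = 7 h 2 min; less 40 min break → 6 h 22 min

6.37 hours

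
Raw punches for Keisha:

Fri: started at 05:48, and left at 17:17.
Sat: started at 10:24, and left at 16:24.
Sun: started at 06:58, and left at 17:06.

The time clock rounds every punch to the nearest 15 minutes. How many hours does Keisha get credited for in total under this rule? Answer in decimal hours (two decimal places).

27.50 hours

Fri: in 05:48→05:45, out 17:17→17:15; 11 h 30 min
Sat: in 10:24→10:30, out 16:24→16:30; 6 h 0 min
Sun: in 06:58→07:00, out 17:06→17:00; 10 h 0 min
Total credited: 27 h 30 min.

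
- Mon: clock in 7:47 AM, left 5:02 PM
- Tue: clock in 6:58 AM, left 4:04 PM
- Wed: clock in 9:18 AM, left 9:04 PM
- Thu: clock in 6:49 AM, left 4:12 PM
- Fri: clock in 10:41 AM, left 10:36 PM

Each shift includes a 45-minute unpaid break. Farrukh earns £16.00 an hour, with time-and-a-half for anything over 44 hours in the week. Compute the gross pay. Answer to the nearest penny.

£792.00

Mon: 7:47 AM–5:02 PM = 9 h 15 min; less 45 min break → 8 h 30 min
Tue: 6:58 AM–4:04 PM = 9 h 6 min; less 45 min break → 8 h 21 min
Wed: 9:18 AM–9:04 PM = 11 h 46 min; less 45 min break → 11 h 1 min
Thu: 6:49 AM–4:12 PM = 9 h 23 min; less 45 min break → 8 h 38 min
Fri: 10:41 AM–10:36 PM = 11 h 55 min; less 45 min break → 11 h 10 min
Total worked: 47 h 40 min = 2860 min.
Regular 44 h 0 min = 2640 min at £16.00/h; overtime 3 h 40 min = 220 min at £24.00/h.
Pay = (2640 × £16.00 + 220 × £24.00) ÷ 60 = £792.00.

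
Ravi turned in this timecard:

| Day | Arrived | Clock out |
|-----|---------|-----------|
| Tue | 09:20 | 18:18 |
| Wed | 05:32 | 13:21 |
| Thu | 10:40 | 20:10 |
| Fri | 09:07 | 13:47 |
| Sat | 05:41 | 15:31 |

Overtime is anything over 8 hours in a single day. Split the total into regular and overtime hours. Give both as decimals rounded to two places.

Tue: 09:20–18:18 = 8 h 58 min
Wed: 05:32–13:21 = 7 h 49 min
Thu: 10:40–20:10 = 9 h 30 min
Fri: 09:07–13:47 = 4 h 40 min
Sat: 05:41–15:31 = 9 h 50 min
Tue reg 8 h 0 min / OT 0 h 58 min; Wed reg 7 h 49 min / OT 0 h 0 min; Thu reg 8 h 0 min / OT 1 h 30 min; Fri reg 4 h 40 min / OT 0 h 0 min; Sat reg 8 h 0 min / OT 1 h 50 min.
Totals: regular 36 h 29 min, overtime 4 h 18 min.

Regular 36.48 hours, overtime 4.30 hours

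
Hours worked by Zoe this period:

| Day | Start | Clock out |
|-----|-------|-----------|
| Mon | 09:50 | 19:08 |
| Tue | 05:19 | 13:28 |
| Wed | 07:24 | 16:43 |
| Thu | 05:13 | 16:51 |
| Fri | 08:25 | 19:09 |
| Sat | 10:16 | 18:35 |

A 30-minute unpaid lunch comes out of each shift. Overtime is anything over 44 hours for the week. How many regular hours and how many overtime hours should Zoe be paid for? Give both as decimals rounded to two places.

Mon: 09:50–19:08 = 9 h 18 min; less 30 min break → 8 h 48 min
Tue: 05:19–13:28 = 8 h 9 min; less 30 min break → 7 h 39 min
Wed: 07:24–16:43 = 9 h 19 min; less 30 min break → 8 h 49 min
Thu: 05:13–16:51 = 11 h 38 min; less 30 min break → 11 h 8 min
Fri: 08:25–19:09 = 10 h 44 min; less 30 min break → 10 h 14 min
Sat: 10:16–18:35 = 8 h 19 min; less 30 min break → 7 h 49 min
Total worked: 54 h 27 min = 54.45 h.
Threshold 44 h → overtime 10 h 27 min, regular 44 h 0 min.

Regular 44.00 hours, overtime 10.45 hours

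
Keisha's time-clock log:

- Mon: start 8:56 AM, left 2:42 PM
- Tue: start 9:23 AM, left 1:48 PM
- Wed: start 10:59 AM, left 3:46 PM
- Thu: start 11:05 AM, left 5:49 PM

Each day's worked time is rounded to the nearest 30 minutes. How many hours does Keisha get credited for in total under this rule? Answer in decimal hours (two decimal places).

22.00 hours

Mon: 8:56 AM–2:42 PM = 5 h 46 min → rounds to 6 h 0 min
Tue: 9:23 AM–1:48 PM = 4 h 25 min → rounds to 4 h 30 min
Wed: 10:59 AM–3:46 PM = 4 h 47 min → rounds to 5 h 0 min
Thu: 11:05 AM–5:49 PM = 6 h 44 min → rounds to 6 h 30 min
Total credited: 22 h 0 min.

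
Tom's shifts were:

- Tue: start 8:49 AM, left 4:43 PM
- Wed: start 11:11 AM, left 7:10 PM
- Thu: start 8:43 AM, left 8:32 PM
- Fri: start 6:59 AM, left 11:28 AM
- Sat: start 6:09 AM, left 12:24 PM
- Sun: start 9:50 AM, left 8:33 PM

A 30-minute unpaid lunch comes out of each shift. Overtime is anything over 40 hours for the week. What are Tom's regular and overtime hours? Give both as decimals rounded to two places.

Tue: 8:49 AM–4:43 PM = 7 h 54 min; less 30 min break → 7 h 24 min
Wed: 11:11 AM–7:10 PM = 7 h 59 min; less 30 min break → 7 h 29 min
Thu: 8:43 AM–8:32 PM = 11 h 49 min; less 30 min break → 11 h 19 min
Fri: 6:59 AM–11:28 AM = 4 h 29 min; less 30 min break → 3 h 59 min
Sat: 6:09 AM–12:24 PM = 6 h 15 min; less 30 min break → 5 h 45 min
Sun: 9:50 AM–8:33 PM = 10 h 43 min; less 30 min break → 10 h 13 min
Total worked: 46 h 9 min = 46.15 h.
Threshold 40 h → overtime 6 h 9 min, regular 40 h 0 min.

Regular 40.00 hours, overtime 6.15 hours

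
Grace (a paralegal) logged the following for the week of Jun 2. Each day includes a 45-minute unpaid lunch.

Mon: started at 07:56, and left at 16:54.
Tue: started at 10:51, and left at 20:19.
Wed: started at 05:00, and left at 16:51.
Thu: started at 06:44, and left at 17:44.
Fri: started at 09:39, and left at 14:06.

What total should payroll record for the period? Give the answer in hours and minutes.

41 h 59 min

Mon: 07:56–16:54 = 8 h 58 min; less 45 min break → 8 h 13 min
Tue: 10:51–20:19 = 9 h 28 min; less 45 min break → 8 h 43 min
Wed: 05:00–16:51 = 11 h 51 min; less 45 min break → 11 h 6 min
Thu: 06:44–17:44 = 11 h 0 min; less 45 min break → 10 h 15 min
Fri: 09:39–14:06 = 4 h 27 min; less 45 min break → 3 h 42 min
Total: 8 h 13 min + 8 h 43 min + 11 h 6 min + 10 h 15 min + 3 h 42 min = 41 h 59 min.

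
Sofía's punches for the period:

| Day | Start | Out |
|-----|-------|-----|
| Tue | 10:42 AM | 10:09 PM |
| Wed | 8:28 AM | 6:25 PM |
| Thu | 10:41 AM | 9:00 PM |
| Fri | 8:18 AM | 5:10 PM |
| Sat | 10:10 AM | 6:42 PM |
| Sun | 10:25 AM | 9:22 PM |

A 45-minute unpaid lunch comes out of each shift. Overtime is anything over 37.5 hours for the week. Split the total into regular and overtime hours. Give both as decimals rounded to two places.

Regular 37.50 hours, overtime 18.07 hours

Tue: 10:42 AM–10:09 PM = 11 h 27 min; less 45 min break → 10 h 42 min
Wed: 8:28 AM–6:25 PM = 9 h 57 min; less 45 min break → 9 h 12 min
Thu: 10:41 AM–9:00 PM = 10 h 19 min; less 45 min break → 9 h 34 min
Fri: 8:18 AM–5:10 PM = 8 h 52 min; less 45 min break → 8 h 7 min
Sat: 10:10 AM–6:42 PM = 8 h 32 min; less 45 min break → 7 h 47 min
Sun: 10:25 AM–9:22 PM = 10 h 57 min; less 45 min break → 10 h 12 min
Total worked: 55 h 34 min = 55.57 h.
Threshold 37.5 h → overtime 18 h 4 min, regular 37 h 30 min.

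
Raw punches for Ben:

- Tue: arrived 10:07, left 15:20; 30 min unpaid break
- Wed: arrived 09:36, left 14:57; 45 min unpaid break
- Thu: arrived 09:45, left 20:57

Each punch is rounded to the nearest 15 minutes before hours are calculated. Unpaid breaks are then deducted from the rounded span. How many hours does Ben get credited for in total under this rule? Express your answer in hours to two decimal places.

Tue: in 10:07→10:00, out 15:20→15:15; 5 h 15 min − 30 min = 4 h 45 min
Wed: in 09:36→09:30, out 14:57→15:00; 5 h 30 min − 45 min = 4 h 45 min
Thu: in 09:45→09:45, out 20:57→21:00; 11 h 15 min
Total credited: 20 h 45 min.

20.75 hours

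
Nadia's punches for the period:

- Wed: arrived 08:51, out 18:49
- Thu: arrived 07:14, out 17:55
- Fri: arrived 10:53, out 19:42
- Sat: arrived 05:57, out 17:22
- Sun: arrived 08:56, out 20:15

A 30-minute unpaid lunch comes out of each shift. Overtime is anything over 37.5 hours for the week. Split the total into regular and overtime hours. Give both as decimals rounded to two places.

Wed: 08:51–18:49 = 9 h 58 min; less 30 min break → 9 h 28 min
Thu: 07:14–17:55 = 10 h 41 min; less 30 min break → 10 h 11 min
Fri: 10:53–19:42 = 8 h 49 min; less 30 min break → 8 h 19 min
Sat: 05:57–17:22 = 11 h 25 min; less 30 min break → 10 h 55 min
Sun: 08:56–20:15 = 11 h 19 min; less 30 min break → 10 h 49 min
Total worked: 49 h 42 min = 49.70 h.
Threshold 37.5 h → overtime 12 h 12 min, regular 37 h 30 min.

Regular 37.50 hours, overtime 12.20 hours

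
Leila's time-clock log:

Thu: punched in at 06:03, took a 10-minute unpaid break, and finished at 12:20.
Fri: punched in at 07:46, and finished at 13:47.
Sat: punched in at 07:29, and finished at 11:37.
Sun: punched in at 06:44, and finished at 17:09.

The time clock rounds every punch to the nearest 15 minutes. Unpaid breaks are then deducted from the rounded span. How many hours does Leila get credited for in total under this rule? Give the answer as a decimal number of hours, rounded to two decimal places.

26.58 hours

Thu: in 06:03→06:00, out 12:20→12:15; 6 h 15 min − 10 min = 6 h 5 min
Fri: in 07:46→07:45, out 13:47→13:45; 6 h 0 min
Sat: in 07:29→07:30, out 11:37→11:30; 4 h 0 min
Sun: in 06:44→06:45, out 17:09→17:15; 10 h 30 min
Total credited: 26 h 35 min.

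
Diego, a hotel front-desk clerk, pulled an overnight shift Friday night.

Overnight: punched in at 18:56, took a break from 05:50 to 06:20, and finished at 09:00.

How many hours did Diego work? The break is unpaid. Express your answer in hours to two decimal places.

Overnight: 18:56 → midnight = 5 h 4 min; midnight → 09:00 = 9 h 0 min; span 14 h 4 min; less 30 min break → 13 h 34 min

13.57 hours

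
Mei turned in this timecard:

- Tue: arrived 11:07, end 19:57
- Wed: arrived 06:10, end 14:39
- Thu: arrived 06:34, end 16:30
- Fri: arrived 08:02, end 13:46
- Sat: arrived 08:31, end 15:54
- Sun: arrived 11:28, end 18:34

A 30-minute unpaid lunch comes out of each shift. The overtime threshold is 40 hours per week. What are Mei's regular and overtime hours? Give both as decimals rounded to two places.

Regular 40.00 hours, overtime 4.47 hours

Tue: 11:07–19:57 = 8 h 50 min; less 30 min break → 8 h 20 min
Wed: 06:10–14:39 = 8 h 29 min; less 30 min break → 7 h 59 min
Thu: 06:34–16:30 = 9 h 56 min; less 30 min break → 9 h 26 min
Fri: 08:02–13:46 = 5 h 44 min; less 30 min break → 5 h 14 min
Sat: 08:31–15:54 = 7 h 23 min; less 30 min break → 6 h 53 min
Sun: 11:28–18:34 = 7 h 6 min; less 30 min break → 6 h 36 min
Total worked: 44 h 28 min = 44.47 h.
Threshold 40 h → overtime 4 h 28 min, regular 40 h 0 min.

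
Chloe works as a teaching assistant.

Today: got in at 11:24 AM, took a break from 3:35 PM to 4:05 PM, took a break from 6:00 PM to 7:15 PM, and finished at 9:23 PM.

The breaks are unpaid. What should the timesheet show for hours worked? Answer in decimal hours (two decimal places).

Today: 11:24 AM–9:23 PM = 9 h 59 min; less 105 min break → 8 h 14 min

8.23 hours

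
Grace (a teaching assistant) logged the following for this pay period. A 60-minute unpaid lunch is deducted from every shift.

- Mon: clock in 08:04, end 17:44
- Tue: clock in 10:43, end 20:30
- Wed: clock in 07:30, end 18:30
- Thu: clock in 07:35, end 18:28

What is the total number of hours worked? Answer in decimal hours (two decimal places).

Mon: 08:04–17:44 = 9 h 40 min; less 60 min break → 8 h 40 min
Tue: 10:43–20:30 = 9 h 47 min; less 60 min break → 8 h 47 min
Wed: 07:30–18:30 = 11 h 0 min; less 60 min break → 10 h 0 min
Thu: 07:35–18:28 = 10 h 53 min; less 60 min break → 9 h 53 min
Total: 8 h 40 min + 8 h 47 min + 10 h 0 min + 9 h 53 min = 37 h 20 min.

37.33 hours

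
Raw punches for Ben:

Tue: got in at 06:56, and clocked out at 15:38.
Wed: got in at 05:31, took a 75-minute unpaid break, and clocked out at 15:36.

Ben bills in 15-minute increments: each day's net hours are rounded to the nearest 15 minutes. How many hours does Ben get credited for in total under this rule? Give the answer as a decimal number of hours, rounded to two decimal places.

Tue: 06:56–15:38 = 8 h 42 min → rounds to 8 h 45 min
Wed: 05:31–15:36 = 10 h 5 min − 75 min = 8 h 50 min → rounds to 8 h 45 min
Total credited: 17 h 30 min.

17.50 hours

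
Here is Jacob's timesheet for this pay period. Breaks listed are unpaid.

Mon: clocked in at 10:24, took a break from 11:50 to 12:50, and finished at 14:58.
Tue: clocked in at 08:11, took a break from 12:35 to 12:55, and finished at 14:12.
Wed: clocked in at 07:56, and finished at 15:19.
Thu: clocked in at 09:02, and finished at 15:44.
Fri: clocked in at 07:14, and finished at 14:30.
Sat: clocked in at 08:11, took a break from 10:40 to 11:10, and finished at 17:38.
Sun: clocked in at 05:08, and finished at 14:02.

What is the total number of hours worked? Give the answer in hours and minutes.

Mon: 10:24–14:58 = 4 h 34 min; less 60 min break → 3 h 34 min
Tue: 08:11–14:12 = 6 h 1 min; less 20 min break → 5 h 41 min
Wed: 07:56–15:19 = 7 h 23 min
Thu: 09:02–15:44 = 6 h 42 min
Fri: 07:14–14:30 = 7 h 16 min
Sat: 08:11–17:38 = 9 h 27 min; less 30 min break → 8 h 57 min
Sun: 05:08–14:02 = 8 h 54 min
Total: 3 h 34 min + 5 h 41 min + 7 h 23 min + 6 h 42 min + 7 h 16 min + 8 h 57 min + 8 h 54 min = 48 h 27 min.

48 h 27 min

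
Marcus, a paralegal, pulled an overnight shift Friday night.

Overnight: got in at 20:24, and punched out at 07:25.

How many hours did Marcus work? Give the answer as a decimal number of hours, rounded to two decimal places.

Overnight: 20:24 → midnight = 3 h 36 min; midnight → 07:25 = 7 h 25 min; span 11 h 1 min

11.02 hours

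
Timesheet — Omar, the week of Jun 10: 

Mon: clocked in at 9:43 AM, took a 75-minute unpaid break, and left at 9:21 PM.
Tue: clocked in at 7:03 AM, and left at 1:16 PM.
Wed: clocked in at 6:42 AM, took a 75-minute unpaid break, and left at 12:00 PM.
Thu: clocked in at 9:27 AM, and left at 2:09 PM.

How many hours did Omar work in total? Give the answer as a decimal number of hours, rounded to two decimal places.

Mon: 9:43 AM–9:21 PM = 11 h 38 min; less 75 min break → 10 h 23 min
Tue: 7:03 AM–1:16 PM = 6 h 13 min
Wed: 6:42 AM–12:00 PM = 5 h 18 min; less 75 min break → 4 h 3 min
Thu: 9:27 AM–2:09 PM = 4 h 42 min
Total: 10 h 23 min + 6 h 13 min + 4 h 3 min + 4 h 42 min = 25 h 21 min.

25.35 hours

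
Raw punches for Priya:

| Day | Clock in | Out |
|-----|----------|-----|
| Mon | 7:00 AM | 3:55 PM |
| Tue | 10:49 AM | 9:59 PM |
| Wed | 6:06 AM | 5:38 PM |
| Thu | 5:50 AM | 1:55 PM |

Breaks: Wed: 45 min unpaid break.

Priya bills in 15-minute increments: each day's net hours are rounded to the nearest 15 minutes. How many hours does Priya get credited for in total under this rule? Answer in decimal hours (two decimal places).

39.00 hours

Mon: 7:00 AM–3:55 PM = 8 h 55 min → rounds to 9 h 0 min
Tue: 10:49 AM–9:59 PM = 11 h 10 min → rounds to 11 h 15 min
Wed: 6:06 AM–5:38 PM = 11 h 32 min − 45 min = 10 h 47 min → rounds to 10 h 45 min
Thu: 5:50 AM–1:55 PM = 8 h 5 min → rounds to 8 h 0 min
Total credited: 39 h 0 min.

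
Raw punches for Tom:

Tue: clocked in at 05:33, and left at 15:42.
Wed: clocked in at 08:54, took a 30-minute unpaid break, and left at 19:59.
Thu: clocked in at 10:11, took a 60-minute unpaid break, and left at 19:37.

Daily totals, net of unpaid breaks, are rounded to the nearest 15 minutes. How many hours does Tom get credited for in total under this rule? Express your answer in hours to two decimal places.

Tue: 05:33–15:42 = 10 h 9 min → rounds to 10 h 15 min
Wed: 08:54–19:59 = 11 h 5 min − 30 min = 10 h 35 min → rounds to 10 h 30 min
Thu: 10:11–19:37 = 9 h 26 min − 60 min = 8 h 26 min → rounds to 8 h 30 min
Total credited: 29 h 15 min.

29.25 hours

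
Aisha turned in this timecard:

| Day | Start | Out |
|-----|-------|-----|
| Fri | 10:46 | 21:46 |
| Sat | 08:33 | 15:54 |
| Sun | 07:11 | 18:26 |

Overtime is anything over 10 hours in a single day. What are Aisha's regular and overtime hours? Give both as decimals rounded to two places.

Fri: 10:46–21:46 = 11 h 0 min
Sat: 08:33–15:54 = 7 h 21 min
Sun: 07:11–18:26 = 11 h 15 min
Fri reg 10 h 0 min / OT 1 h 0 min; Sat reg 7 h 21 min / OT 0 h 0 min; Sun reg 10 h 0 min / OT 1 h 15 min.
Totals: regular 27 h 21 min, overtime 2 h 15 min.

Regular 27.35 hours, overtime 2.25 hours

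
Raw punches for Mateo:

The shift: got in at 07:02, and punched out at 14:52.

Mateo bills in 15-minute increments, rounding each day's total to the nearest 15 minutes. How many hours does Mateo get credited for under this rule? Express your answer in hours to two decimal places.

7.75 hours

The shift: 07:02–14:52 = 7 h 50 min → rounds to 7 h 45 min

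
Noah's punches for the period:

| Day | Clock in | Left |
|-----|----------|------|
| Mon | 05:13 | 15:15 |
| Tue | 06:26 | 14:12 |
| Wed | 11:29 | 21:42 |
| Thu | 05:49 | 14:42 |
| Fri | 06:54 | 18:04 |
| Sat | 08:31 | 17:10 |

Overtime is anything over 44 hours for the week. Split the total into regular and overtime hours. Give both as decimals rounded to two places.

Mon: 05:13–15:15 = 10 h 2 min
Tue: 06:26–14:12 = 7 h 46 min
Wed: 11:29–21:42 = 10 h 13 min
Thu: 05:49–14:42 = 8 h 53 min
Fri: 06:54–18:04 = 11 h 10 min
Sat: 08:31–17:10 = 8 h 39 min
Total worked: 56 h 43 min = 56.72 h.
Threshold 44 h → overtime 12 h 43 min, regular 44 h 0 min.

Regular 44.00 hours, overtime 12.72 hours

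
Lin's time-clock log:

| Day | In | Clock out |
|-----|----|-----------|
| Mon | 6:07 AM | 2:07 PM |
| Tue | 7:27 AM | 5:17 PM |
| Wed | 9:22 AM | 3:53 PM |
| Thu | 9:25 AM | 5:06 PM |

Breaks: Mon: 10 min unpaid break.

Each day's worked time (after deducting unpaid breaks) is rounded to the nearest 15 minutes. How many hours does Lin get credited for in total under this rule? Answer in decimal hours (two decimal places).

Mon: 6:07 AM–2:07 PM = 8 h 0 min − 10 min = 7 h 50 min → rounds to 7 h 45 min
Tue: 7:27 AM–5:17 PM = 9 h 50 min → rounds to 9 h 45 min
Wed: 9:22 AM–3:53 PM = 6 h 31 min → rounds to 6 h 30 min
Thu: 9:25 AM–5:06 PM = 7 h 41 min → rounds to 7 h 45 min
Total credited: 31 h 45 min.

31.75 hours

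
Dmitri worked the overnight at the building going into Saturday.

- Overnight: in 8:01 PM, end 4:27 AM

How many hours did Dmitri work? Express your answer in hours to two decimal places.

8.43 hours

Overnight: 8:01 PM → midnight = 3 h 59 min; midnight → 4:27 AM = 4 h 27 min; span 8 h 26 min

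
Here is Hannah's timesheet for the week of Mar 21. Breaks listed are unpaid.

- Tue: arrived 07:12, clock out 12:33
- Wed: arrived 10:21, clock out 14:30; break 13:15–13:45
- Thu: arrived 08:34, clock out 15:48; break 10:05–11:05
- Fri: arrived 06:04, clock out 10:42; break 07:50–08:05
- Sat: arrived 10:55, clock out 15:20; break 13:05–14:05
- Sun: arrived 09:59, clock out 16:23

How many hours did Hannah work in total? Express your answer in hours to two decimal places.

Tue: 07:12–12:33 = 5 h 21 min
Wed: 10:21–14:30 = 4 h 9 min; less 30 min break → 3 h 39 min
Thu: 08:34–15:48 = 7 h 14 min; less 60 min break → 6 h 14 min
Fri: 06:04–10:42 = 4 h 38 min; less 15 min break → 4 h 23 min
Sat: 10:55–15:20 = 4 h 25 min; less 60 min break → 3 h 25 min
Sun: 09:59–16:23 = 6 h 24 min
Total: 5 h 21 min + 3 h 39 min + 6 h 14 min + 4 h 23 min + 3 h 25 min + 6 h 24 min = 29 h 26 min.

29.43 hours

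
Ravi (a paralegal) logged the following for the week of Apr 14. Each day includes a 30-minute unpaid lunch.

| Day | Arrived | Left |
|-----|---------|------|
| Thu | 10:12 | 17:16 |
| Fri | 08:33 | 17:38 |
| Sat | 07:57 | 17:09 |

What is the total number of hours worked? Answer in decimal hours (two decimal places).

23.85 hours

Thu: 10:12–17:16 = 7 h 4 min; less 30 min break → 6 h 34 min
Fri: 08:33–17:38 = 9 h 5 min; less 30 min break → 8 h 35 min
Sat: 07:57–17:09 = 9 h 12 min; less 30 min break → 8 h 42 min
Total: 6 h 34 min + 8 h 35 min + 8 h 42 min = 23 h 51 min.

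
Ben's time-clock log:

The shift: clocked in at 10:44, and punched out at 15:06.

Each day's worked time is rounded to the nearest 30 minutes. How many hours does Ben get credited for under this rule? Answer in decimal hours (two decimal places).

The shift: 10:44–15:06 = 4 h 22 min → rounds to 4 h 30 min

4.50 hours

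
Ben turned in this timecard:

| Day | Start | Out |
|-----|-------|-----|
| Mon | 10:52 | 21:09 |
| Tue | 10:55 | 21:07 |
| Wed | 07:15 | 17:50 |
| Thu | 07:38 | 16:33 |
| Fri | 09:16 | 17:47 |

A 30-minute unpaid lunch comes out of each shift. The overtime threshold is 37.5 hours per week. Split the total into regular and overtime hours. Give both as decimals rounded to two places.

Mon: 10:52–21:09 = 10 h 17 min; less 30 min break → 9 h 47 min
Tue: 10:55–21:07 = 10 h 12 min; less 30 min break → 9 h 42 min
Wed: 07:15–17:50 = 10 h 35 min; less 30 min break → 10 h 5 min
Thu: 07:38–16:33 = 8 h 55 min; less 30 min break → 8 h 25 min
Fri: 09:16–17:47 = 8 h 31 min; less 30 min break → 8 h 1 min
Total worked: 46 h 0 min = 46.00 h.
Threshold 37.5 h → overtime 8 h 30 min, regular 37 h 30 min.

Regular 37.50 hours, overtime 8.50 hours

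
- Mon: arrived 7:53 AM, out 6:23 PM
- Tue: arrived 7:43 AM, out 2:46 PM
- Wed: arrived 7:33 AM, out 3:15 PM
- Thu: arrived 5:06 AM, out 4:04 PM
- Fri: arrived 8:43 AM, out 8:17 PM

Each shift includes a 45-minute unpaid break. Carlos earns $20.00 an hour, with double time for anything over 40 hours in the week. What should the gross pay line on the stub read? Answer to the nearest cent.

$961.33

Mon: 7:53 AM–6:23 PM = 10 h 30 min; less 45 min break → 9 h 45 min
Tue: 7:43 AM–2:46 PM = 7 h 3 min; less 45 min break → 6 h 18 min
Wed: 7:33 AM–3:15 PM = 7 h 42 min; less 45 min break → 6 h 57 min
Thu: 5:06 AM–4:04 PM = 10 h 58 min; less 45 min break → 10 h 13 min
Fri: 8:43 AM–8:17 PM = 11 h 34 min; less 45 min break → 10 h 49 min
Total worked: 44 h 2 min = 2642 min.
Regular 40 h 0 min = 2400 min at $20.00/h; overtime 4 h 2 min = 242 min at $40.00/h.
Pay = (2400 × $20.00 + 242 × $40.00) ÷ 60 = $961.33.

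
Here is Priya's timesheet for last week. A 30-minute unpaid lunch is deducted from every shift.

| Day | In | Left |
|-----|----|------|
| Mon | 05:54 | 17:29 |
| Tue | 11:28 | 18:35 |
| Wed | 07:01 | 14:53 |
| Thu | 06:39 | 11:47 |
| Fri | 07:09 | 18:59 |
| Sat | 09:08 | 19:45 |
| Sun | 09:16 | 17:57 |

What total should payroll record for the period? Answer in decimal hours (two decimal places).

Mon: 05:54–17:29 = 11 h 35 min; less 30 min break → 11 h 5 min
Tue: 11:28–18:35 = 7 h 7 min; less 30 min break → 6 h 37 min
Wed: 07:01–14:53 = 7 h 52 min; less 30 min break → 7 h 22 min
Thu: 06:39–11:47 = 5 h 8 min; less 30 min break → 4 h 38 min
Fri: 07:09–18:59 = 11 h 50 min; less 30 min break → 11 h 20 min
Sat: 09:08–19:45 = 10 h 37 min; less 30 min break → 10 h 7 min
Sun: 09:16–17:57 = 8 h 41 min; less 30 min break → 8 h 11 min
Total: 11 h 5 min + 6 h 37 min + 7 h 22 min + 4 h 38 min + 11 h 20 min + 10 h 7 min + 8 h 11 min = 59 h 20 min.

59.33 hours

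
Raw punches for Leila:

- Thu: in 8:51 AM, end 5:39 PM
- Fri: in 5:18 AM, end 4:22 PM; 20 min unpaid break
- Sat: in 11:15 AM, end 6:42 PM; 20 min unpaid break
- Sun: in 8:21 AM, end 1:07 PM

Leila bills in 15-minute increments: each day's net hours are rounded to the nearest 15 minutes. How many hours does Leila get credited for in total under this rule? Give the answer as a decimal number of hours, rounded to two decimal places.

Thu: 8:51 AM–5:39 PM = 8 h 48 min → rounds to 8 h 45 min
Fri: 5:18 AM–4:22 PM = 11 h 4 min − 20 min = 10 h 44 min → rounds to 10 h 45 min
Sat: 11:15 AM–6:42 PM = 7 h 27 min − 20 min = 7 h 7 min → rounds to 7 h 0 min
Sun: 8:21 AM–1:07 PM = 4 h 46 min → rounds to 4 h 45 min
Total credited: 31 h 15 min.

31.25 hours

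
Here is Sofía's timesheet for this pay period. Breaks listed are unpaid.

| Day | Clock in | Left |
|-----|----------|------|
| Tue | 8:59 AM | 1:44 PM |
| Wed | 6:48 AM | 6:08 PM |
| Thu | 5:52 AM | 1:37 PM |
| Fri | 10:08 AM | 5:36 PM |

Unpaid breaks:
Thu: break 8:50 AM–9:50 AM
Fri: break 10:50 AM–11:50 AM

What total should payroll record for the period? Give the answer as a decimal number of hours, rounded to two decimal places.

29.30 hours

Tue: 8:59 AM–1:44 PM = 4 h 45 min
Wed: 6:48 AM–6:08 PM = 11 h 20 min
Thu: 5:52 AM–1:37 PM = 7 h 45 min; less 60 min break → 6 h 45 min
Fri: 10:08 AM–5:36 PM = 7 h 28 min; less 60 min break → 6 h 28 min
Total: 4 h 45 min + 11 h 20 min + 6 h 45 min + 6 h 28 min = 29 h 18 min.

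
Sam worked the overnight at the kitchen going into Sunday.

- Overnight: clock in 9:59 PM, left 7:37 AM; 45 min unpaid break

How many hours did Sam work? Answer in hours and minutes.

8 h 53 min

Overnight: 9:59 PM → midnight = 2 h 1 min; midnight → 7:37 AM = 7 h 37 min; span 9 h 38 min; less 45 min break → 8 h 53 min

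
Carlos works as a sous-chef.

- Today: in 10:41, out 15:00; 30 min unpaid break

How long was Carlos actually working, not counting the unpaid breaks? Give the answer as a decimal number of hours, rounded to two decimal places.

3.82 hours

Today: 10:41–15:00 = 4 h 19 min; less 30 min break → 3 h 49 min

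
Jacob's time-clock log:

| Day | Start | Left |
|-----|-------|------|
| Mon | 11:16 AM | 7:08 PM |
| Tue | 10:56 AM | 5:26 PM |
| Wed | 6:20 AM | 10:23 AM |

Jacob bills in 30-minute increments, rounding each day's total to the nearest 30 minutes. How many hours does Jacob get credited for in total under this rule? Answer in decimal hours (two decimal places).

Mon: 11:16 AM–7:08 PM = 7 h 52 min → rounds to 8 h 0 min
Tue: 10:56 AM–5:26 PM = 6 h 30 min → rounds to 6 h 30 min
Wed: 6:20 AM–10:23 AM = 4 h 3 min → rounds to 4 h 0 min
Total credited: 18 h 30 min.

18.50 hours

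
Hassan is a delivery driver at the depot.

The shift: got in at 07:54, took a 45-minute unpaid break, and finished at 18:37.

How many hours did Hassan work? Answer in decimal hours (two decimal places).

9.97 hours

The shift: 07:54–18:37 = 10 h 43 min; less 45 min break → 9 h 58 min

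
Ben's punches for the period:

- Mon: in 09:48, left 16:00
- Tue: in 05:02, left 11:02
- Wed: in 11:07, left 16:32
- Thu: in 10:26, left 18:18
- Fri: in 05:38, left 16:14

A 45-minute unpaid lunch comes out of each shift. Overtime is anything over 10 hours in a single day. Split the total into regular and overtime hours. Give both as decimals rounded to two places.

Regular 32.33 hours, overtime 0.00 hours

Mon: 09:48–16:00 = 6 h 12 min; less 45 min break → 5 h 27 min
Tue: 05:02–11:02 = 6 h 0 min; less 45 min break → 5 h 15 min
Wed: 11:07–16:32 = 5 h 25 min; less 45 min break → 4 h 40 min
Thu: 10:26–18:18 = 7 h 52 min; less 45 min break → 7 h 7 min
Fri: 05:38–16:14 = 10 h 36 min; less 45 min break → 9 h 51 min
Mon reg 5 h 27 min / OT 0 h 0 min; Tue reg 5 h 15 min / OT 0 h 0 min; Wed reg 4 h 40 min / OT 0 h 0 min; Thu reg 7 h 7 min / OT 0 h 0 min; Fri reg 9 h 51 min / OT 0 h 0 min.
Totals: regular 32 h 20 min, overtime 0 h 0 min.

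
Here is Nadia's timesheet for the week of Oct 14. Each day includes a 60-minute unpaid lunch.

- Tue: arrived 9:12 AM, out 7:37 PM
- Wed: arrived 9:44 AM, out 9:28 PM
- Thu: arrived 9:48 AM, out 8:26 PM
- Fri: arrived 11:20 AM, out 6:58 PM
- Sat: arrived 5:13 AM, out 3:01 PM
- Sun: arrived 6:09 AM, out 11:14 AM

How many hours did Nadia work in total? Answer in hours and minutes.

Tue: 9:12 AM–7:37 PM = 10 h 25 min; less 60 min break → 9 h 25 min
Wed: 9:44 AM–9:28 PM = 11 h 44 min; less 60 min break → 10 h 44 min
Thu: 9:48 AM–8:26 PM = 10 h 38 min; less 60 min break → 9 h 38 min
Fri: 11:20 AM–6:58 PM = 7 h 38 min; less 60 min break → 6 h 38 min
Sat: 5:13 AM–3:01 PM = 9 h 48 min; less 60 min break → 8 h 48 min
Sun: 6:09 AM–11:14 AM = 5 h 5 min; less 60 min break → 4 h 5 min
Total: 9 h 25 min + 10 h 44 min + 9 h 38 min + 6 h 38 min + 8 h 48 min + 4 h 5 min = 49 h 18 min.

49 h 18 min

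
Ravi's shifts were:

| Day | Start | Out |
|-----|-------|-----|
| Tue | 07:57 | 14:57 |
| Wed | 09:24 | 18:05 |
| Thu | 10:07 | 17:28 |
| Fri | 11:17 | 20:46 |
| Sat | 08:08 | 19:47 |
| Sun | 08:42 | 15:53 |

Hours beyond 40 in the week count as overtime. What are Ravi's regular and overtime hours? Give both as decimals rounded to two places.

Regular 40.00 hours, overtime 11.35 hours

Tue: 07:57–14:57 = 7 h 0 min
Wed: 09:24–18:05 = 8 h 41 min
Thu: 10:07–17:28 = 7 h 21 min
Fri: 11:17–20:46 = 9 h 29 min
Sat: 08:08–19:47 = 11 h 39 min
Sun: 08:42–15:53 = 7 h 11 min
Total worked: 51 h 21 min = 51.35 h.
Threshold 40 h → overtime 11 h 21 min, regular 40 h 0 min.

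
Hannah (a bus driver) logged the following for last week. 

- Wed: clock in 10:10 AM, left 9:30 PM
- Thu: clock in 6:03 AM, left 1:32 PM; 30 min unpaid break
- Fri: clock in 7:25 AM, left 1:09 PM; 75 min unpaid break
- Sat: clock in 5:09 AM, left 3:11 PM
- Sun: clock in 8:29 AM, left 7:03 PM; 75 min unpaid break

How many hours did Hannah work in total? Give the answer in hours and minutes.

Wed: 10:10 AM–9:30 PM = 11 h 20 min
Thu: 6:03 AM–1:32 PM = 7 h 29 min; less 30 min break → 6 h 59 min
Fri: 7:25 AM–1:09 PM = 5 h 44 min; less 75 min break → 4 h 29 min
Sat: 5:09 AM–3:11 PM = 10 h 2 min
Sun: 8:29 AM–7:03 PM = 10 h 34 min; less 75 min break → 9 h 19 min
Total: 11 h 20 min + 6 h 59 min + 4 h 29 min + 10 h 2 min + 9 h 19 min = 42 h 9 min.

42 h 9 min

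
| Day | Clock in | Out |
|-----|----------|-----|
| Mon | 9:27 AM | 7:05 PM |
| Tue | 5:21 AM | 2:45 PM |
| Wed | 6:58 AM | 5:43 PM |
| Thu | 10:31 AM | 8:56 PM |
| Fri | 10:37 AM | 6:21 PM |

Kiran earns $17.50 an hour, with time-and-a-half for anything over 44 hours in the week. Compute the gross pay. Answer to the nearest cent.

Mon: 9:27 AM–7:05 PM = 9 h 38 min
Tue: 5:21 AM–2:45 PM = 9 h 24 min
Wed: 6:58 AM–5:43 PM = 10 h 45 min
Thu: 10:31 AM–8:56 PM = 10 h 25 min
Fri: 10:37 AM–6:21 PM = 7 h 44 min
Total worked: 47 h 56 min = 2876 min.
Regular 44 h 0 min = 2640 min at $17.50/h; overtime 3 h 56 min = 236 min at $26.25/h.
Pay = (2640 × $17.50 + 236 × $26.25) ÷ 60 = $873.25.

$873.25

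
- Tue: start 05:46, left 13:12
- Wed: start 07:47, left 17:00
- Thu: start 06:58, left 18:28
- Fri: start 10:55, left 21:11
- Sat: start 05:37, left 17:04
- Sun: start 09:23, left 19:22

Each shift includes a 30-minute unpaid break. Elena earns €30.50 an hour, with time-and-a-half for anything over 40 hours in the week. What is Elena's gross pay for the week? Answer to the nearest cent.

Tue: 05:46–13:12 = 7 h 26 min; less 30 min break → 6 h 56 min
Wed: 07:47–17:00 = 9 h 13 min; less 30 min break → 8 h 43 min
Thu: 06:58–18:28 = 11 h 30 min; less 30 min break → 11 h 0 min
Fri: 10:55–21:11 = 10 h 16 min; less 30 min break → 9 h 46 min
Sat: 05:37–17:04 = 11 h 27 min; less 30 min break → 10 h 57 min
Sun: 09:23–19:22 = 9 h 59 min; less 30 min break → 9 h 29 min
Total worked: 56 h 51 min = 3411 min.
Regular 40 h 0 min = 2400 min at €30.50/h; overtime 16 h 51 min = 1011 min at €45.75/h.
Pay = (2400 × €30.50 + 1011 × €45.75) ÷ 60 = €1990.89.

€1990.89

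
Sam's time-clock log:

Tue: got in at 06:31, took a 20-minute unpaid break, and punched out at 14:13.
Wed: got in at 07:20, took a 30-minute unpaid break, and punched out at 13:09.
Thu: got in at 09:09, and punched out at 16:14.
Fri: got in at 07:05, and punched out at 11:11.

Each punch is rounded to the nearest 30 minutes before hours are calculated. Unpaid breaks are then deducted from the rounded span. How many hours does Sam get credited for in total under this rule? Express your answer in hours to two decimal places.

23.17 hours

Tue: in 06:31→06:30, out 14:13→14:00; 7 h 30 min − 20 min = 7 h 10 min
Wed: in 07:20→07:30, out 13:09→13:00; 5 h 30 min − 30 min = 5 h 0 min
Thu: in 09:09→09:00, out 16:14→16:00; 7 h 0 min
Fri: in 07:05→07:00, out 11:11→11:00; 4 h 0 min
Total credited: 23 h 10 min.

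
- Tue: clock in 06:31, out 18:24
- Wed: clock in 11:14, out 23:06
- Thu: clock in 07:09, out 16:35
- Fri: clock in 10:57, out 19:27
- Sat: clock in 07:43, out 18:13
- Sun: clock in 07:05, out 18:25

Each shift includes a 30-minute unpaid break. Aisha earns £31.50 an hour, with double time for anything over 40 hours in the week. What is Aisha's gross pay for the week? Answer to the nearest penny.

£2552.55

Tue: 06:31–18:24 = 11 h 53 min; less 30 min break → 11 h 23 min
Wed: 11:14–23:06 = 11 h 52 min; less 30 min break → 11 h 22 min
Thu: 07:09–16:35 = 9 h 26 min; less 30 min break → 8 h 56 min
Fri: 10:57–19:27 = 8 h 30 min; less 30 min break → 8 h 0 min
Sat: 07:43–18:13 = 10 h 30 min; less 30 min break → 10 h 0 min
Sun: 07:05–18:25 = 11 h 20 min; less 30 min break → 10 h 50 min
Total worked: 60 h 31 min = 3631 min.
Regular 40 h 0 min = 2400 min at £31.50/h; overtime 20 h 31 min = 1231 min at £63.00/h.
Pay = (2400 × £31.50 + 1231 × £63.00) ÷ 60 = £2552.55.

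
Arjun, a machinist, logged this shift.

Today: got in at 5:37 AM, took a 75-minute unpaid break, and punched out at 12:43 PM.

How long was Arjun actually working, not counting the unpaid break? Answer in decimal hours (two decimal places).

Today: 5:37 AM–12:43 PM = 7 h 6 min; less 75 min break → 5 h 51 min

5.85 hours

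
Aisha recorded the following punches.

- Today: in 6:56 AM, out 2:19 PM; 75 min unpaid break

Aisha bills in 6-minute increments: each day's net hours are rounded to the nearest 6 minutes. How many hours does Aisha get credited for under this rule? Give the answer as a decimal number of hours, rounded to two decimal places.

6.10 hours

Today: 6:56 AM–2:19 PM = 7 h 23 min − 75 min = 6 h 8 min → rounds to 6 h 6 min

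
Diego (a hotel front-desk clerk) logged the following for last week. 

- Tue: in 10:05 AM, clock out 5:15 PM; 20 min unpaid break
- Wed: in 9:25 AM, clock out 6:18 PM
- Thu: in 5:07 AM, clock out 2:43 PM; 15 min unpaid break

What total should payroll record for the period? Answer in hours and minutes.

Tue: 10:05 AM–5:15 PM = 7 h 10 min; less 20 min break → 6 h 50 min
Wed: 9:25 AM–6:18 PM = 8 h 53 min
Thu: 5:07 AM–2:43 PM = 9 h 36 min; less 15 min break → 9 h 21 min
Total: 6 h 50 min + 8 h 53 min + 9 h 21 min = 25 h 4 min.

25 h 4 min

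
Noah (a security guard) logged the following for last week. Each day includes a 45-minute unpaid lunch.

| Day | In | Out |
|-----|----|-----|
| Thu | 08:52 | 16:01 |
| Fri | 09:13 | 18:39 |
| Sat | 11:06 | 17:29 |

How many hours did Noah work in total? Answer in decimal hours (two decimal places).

20.72 hours

Thu: 08:52–16:01 = 7 h 9 min; less 45 min break → 6 h 24 min
Fri: 09:13–18:39 = 9 h 26 min; less 45 min break → 8 h 41 min
Sat: 11:06–17:29 = 6 h 23 min; less 45 min break → 5 h 38 min
Total: 6 h 24 min + 8 h 41 min + 5 h 38 min = 20 h 43 min.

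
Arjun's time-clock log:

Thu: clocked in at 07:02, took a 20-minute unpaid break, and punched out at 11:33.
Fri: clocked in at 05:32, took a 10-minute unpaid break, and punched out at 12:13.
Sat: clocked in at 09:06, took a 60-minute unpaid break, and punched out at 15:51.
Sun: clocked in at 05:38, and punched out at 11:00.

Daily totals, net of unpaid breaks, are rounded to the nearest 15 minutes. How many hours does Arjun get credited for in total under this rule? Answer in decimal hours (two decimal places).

21.75 hours

Thu: 07:02–11:33 = 4 h 31 min − 20 min = 4 h 11 min → rounds to 4 h 15 min
Fri: 05:32–12:13 = 6 h 41 min − 10 min = 6 h 31 min → rounds to 6 h 30 min
Sat: 09:06–15:51 = 6 h 45 min − 60 min = 5 h 45 min → rounds to 5 h 45 min
Sun: 05:38–11:00 = 5 h 22 min → rounds to 5 h 15 min
Total credited: 21 h 45 min.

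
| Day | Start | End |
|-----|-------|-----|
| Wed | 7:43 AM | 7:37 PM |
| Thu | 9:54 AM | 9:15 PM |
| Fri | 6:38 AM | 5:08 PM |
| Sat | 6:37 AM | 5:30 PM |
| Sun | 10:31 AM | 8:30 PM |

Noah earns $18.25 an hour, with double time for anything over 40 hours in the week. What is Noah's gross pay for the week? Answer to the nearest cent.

Wed: 7:43 AM–7:37 PM = 11 h 54 min
Thu: 9:54 AM–9:15 PM = 11 h 21 min
Fri: 6:38 AM–5:08 PM = 10 h 30 min
Sat: 6:37 AM–5:30 PM = 10 h 53 min
Sun: 10:31 AM–8:30 PM = 9 h 59 min
Total worked: 54 h 37 min = 3277 min.
Regular 40 h 0 min = 2400 min at $18.25/h; overtime 14 h 37 min = 877 min at $36.50/h.
Pay = (2400 × $18.25 + 877 × $36.50) ÷ 60 = $1263.51.

$1263.51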